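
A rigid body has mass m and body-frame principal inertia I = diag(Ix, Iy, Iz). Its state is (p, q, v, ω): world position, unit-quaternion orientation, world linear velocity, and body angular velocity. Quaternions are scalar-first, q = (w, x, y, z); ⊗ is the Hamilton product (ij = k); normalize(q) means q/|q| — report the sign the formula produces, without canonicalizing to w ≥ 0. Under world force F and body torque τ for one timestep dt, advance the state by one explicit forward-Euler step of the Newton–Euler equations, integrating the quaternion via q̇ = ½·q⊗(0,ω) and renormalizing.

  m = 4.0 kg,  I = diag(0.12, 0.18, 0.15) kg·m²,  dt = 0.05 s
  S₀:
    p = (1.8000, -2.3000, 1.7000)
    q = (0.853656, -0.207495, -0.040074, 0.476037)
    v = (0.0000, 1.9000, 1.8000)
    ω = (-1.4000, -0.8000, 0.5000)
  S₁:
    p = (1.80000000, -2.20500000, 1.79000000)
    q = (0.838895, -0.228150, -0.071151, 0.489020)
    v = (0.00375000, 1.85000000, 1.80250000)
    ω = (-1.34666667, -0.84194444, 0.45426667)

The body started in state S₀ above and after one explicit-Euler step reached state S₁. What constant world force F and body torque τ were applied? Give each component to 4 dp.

F = (0.3000, -4.0000, 0.2000)
τ = (0.1400, -0.1300, -0.0700)

rate change Δω = (0.05333333, -0.04194444, -0.04573333)
ω₀×(Iω₀) = (0.0120, 0.0210, 0.0672)
τ = I·(Δω/dt) + ω₀×(Iω₀) = (0.1400, -0.1300, -0.0700)
velocity change Δv = (0.00375000, -0.05000000, 0.00250000)
F = m·Δv/dt = (0.3000, -4.0000, 0.2000)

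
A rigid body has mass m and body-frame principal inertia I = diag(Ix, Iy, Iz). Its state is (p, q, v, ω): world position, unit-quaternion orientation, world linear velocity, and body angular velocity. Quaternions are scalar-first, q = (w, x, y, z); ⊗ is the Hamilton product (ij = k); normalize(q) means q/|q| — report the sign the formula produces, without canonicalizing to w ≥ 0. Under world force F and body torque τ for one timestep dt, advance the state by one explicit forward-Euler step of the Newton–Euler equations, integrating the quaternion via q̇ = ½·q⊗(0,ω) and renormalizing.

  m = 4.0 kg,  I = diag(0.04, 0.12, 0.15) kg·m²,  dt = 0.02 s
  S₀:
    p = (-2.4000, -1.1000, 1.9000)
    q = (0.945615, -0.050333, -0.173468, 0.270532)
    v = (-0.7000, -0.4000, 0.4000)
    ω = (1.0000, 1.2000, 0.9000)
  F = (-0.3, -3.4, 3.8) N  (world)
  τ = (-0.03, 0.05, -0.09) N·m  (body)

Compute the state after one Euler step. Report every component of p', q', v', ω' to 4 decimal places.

p' = (-2.4140, -1.1080, 1.9080)
q' = (0.9456, -0.0457, -0.1589, 0.2801)
v' = (-0.7015, -0.4170, 0.4190)
ω' = (0.9688, 1.2248, 0.8752)

a = F/m = (-0.0750, -0.8500, 0.9500)
new position p' = (-2.4140, -1.1080, 1.9080)
v' = v + a·dt = (-0.7015, -0.4170, 0.4190)
ω×(Iω) gyroscopic = (0.0324, -0.0990, 0.0960)
angular accel α = (-1.5600, 1.2417, -1.2400)
ω + α·dt = (0.9688, 1.2248, 0.8752)
Hamilton product q⊗(0,ω) = (0.0150158, 0.4648554, 1.4505697, 0.9641219)
q' = normalize(q + ½dt·q⊗(0,ω)) = (0.9456, -0.0457, -0.1589, 0.2801)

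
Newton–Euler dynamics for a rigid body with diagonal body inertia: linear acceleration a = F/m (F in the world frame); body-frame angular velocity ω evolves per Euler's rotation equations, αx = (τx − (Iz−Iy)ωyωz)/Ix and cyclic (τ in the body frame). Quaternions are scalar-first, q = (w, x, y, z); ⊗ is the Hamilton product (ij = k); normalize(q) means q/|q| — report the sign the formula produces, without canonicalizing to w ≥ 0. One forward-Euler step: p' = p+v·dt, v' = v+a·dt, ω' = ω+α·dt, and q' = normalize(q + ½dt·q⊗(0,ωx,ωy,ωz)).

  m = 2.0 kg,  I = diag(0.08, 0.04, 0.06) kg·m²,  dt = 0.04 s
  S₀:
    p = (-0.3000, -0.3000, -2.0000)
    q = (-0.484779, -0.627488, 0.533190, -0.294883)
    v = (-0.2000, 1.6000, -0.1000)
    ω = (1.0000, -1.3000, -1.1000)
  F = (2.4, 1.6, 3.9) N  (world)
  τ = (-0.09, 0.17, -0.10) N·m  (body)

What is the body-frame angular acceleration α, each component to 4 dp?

α = (-1.4825, 4.8000, -2.5333)

precession coupling ω×(Iω) = (0.0286, -0.0220, 0.0520)
(τ − ω×Iω)/I = (-1.4825, 4.8000, -2.5333)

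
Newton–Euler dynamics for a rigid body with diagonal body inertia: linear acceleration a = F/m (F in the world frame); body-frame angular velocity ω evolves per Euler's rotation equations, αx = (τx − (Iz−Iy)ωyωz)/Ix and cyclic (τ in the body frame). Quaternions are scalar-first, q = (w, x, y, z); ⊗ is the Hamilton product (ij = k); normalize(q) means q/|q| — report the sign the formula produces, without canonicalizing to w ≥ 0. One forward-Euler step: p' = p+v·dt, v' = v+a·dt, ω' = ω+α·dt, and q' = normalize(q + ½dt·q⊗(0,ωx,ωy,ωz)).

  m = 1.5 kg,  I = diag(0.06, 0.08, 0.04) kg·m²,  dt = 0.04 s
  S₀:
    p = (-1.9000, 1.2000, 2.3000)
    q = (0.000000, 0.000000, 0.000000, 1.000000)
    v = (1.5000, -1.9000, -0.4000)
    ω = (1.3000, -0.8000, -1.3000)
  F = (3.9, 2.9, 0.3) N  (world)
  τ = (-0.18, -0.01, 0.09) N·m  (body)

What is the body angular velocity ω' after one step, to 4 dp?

ω' = (1.2077, -0.7881, -1.1892)

angular accel α = (-2.3067, 0.2975, 2.7700)
ω + α·dt = (1.2077, -0.7881, -1.1892)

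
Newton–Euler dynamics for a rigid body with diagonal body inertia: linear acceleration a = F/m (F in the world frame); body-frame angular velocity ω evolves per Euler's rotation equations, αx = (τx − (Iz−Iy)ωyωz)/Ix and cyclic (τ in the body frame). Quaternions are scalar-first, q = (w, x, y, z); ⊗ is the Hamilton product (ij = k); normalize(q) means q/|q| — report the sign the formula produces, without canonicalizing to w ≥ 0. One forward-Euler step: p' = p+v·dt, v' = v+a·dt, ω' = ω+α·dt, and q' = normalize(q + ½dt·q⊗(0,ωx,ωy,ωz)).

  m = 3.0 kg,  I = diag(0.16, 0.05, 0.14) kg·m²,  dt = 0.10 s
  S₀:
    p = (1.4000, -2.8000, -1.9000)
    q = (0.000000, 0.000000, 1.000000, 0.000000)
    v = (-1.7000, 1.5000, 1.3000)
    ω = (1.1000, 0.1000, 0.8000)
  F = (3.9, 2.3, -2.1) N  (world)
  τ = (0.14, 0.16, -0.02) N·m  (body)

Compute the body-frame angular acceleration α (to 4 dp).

gyro term ω×Iω = (0.0072, 0.0176, -0.0121)
angular accel α = (0.8300, 2.8480, -0.0564)

α = (0.8300, 2.8480, -0.0564)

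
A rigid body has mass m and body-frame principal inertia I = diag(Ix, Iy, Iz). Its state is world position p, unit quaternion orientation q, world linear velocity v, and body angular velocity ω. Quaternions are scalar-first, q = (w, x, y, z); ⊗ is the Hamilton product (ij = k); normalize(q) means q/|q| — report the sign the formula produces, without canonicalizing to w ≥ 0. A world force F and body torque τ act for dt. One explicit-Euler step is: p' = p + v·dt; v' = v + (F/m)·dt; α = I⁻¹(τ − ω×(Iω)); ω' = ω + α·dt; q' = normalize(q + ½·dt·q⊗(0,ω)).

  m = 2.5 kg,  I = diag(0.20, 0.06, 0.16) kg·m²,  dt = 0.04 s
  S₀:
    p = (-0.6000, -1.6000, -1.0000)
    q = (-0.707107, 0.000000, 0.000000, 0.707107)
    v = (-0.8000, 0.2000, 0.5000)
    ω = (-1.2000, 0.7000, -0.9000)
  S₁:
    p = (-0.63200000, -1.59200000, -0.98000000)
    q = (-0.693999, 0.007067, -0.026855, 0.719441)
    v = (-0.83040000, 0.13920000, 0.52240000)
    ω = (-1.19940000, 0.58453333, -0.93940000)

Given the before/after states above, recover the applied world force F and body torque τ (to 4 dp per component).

F = (-1.9000, -3.8000, 1.4000)
τ = (-0.0600, -0.1300, -0.0400)

rate change Δω = (0.00060000, -0.11546667, -0.03940000)
I·α + gyro = (-0.0600, -0.1300, -0.0400)
v₁ − v₀ = (-0.03040000, -0.06080000, 0.02240000)
m·(v₁−v₀)/dt = (-1.9000, -3.8000, 1.4000)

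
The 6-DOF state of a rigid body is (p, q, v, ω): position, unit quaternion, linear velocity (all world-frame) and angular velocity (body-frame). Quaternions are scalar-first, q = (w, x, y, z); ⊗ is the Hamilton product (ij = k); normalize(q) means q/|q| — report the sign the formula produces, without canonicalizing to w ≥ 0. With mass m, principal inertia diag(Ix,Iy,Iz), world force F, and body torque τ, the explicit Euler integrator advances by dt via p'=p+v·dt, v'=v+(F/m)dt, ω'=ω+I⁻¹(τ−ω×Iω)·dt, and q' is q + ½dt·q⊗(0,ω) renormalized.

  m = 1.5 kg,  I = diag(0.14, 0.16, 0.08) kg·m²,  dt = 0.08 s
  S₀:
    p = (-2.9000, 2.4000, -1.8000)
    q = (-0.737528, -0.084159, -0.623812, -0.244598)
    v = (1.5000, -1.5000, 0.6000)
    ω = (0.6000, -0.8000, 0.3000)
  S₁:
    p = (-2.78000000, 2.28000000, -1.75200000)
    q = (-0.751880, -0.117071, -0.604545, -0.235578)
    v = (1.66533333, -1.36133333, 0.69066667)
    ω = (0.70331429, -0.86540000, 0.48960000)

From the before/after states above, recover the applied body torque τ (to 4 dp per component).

τ = (0.2000, -0.1200, 0.1800)

Δω = ω₁−ω₀ = (0.10331429, -0.06540000, 0.18960000)
applied torque τ = (0.2000, -0.1200, 0.1800)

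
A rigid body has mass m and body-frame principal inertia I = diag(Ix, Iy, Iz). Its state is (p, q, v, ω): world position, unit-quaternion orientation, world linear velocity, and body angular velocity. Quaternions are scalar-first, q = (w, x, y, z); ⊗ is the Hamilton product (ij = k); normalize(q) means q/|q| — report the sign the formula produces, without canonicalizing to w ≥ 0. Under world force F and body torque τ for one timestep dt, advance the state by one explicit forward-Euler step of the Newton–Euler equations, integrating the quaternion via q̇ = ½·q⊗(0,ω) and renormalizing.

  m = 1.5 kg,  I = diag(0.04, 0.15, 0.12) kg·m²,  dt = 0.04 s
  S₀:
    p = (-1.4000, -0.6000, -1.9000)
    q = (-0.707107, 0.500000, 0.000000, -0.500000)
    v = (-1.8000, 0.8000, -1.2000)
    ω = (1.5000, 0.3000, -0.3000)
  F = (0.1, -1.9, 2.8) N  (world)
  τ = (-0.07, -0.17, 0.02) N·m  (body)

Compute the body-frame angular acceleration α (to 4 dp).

gyro term ω×Iω = (0.0027, 0.0360, 0.0495)
α = I⁻¹(τ − ω×Iω) = (-1.8175, -1.3733, -0.2458)

α = (-1.8175, -1.3733, -0.2458)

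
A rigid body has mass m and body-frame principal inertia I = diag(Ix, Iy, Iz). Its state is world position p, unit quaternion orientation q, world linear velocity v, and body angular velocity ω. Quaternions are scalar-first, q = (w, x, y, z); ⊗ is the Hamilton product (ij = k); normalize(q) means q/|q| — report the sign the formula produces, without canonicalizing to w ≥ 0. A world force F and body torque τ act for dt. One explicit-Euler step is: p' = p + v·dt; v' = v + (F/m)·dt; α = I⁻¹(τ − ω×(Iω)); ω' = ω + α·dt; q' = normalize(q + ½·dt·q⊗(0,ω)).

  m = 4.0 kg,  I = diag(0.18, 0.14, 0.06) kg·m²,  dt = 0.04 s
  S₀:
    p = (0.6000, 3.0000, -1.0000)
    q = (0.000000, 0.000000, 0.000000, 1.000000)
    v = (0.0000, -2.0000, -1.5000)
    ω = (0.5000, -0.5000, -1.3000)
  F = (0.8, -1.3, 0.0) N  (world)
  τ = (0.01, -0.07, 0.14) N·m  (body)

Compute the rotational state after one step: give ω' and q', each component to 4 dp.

α = I⁻¹(τ − ω×Iω) = (0.3444, 0.0571, 2.1667)
ω + α·dt = (0.5138, -0.4977, -1.2133)
2q̇ = q⊗(0,ω) = (1.3000000, 0.5000000, 0.5000000, 0.0000000)
q' = normalize(q + ½dt·q⊗(0,ω)) = (0.0260, 0.0100, 0.0100, 0.9996)

ω' = (0.5138, -0.4977, -1.2133)
q' = (0.0260, 0.0100, 0.0100, 0.9996)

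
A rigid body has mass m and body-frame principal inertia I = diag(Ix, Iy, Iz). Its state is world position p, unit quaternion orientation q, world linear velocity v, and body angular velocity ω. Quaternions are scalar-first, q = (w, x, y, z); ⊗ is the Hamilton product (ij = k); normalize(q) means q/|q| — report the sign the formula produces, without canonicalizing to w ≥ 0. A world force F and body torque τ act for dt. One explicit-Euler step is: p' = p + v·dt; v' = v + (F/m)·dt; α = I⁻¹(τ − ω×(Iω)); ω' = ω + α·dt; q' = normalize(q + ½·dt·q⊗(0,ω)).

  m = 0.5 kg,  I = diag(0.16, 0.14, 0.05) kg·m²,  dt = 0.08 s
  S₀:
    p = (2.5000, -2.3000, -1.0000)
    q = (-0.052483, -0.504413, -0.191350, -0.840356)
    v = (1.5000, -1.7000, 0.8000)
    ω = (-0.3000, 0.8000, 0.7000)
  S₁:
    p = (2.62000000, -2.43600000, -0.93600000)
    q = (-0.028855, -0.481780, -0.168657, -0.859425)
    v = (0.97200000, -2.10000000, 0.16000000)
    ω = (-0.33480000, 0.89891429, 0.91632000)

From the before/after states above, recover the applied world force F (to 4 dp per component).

F = (-3.3000, -2.5000, -4.0000)

velocity change Δv = (-0.52800000, -0.40000000, -0.64000000)
applied force F = (-3.3000, -2.5000, -4.0000)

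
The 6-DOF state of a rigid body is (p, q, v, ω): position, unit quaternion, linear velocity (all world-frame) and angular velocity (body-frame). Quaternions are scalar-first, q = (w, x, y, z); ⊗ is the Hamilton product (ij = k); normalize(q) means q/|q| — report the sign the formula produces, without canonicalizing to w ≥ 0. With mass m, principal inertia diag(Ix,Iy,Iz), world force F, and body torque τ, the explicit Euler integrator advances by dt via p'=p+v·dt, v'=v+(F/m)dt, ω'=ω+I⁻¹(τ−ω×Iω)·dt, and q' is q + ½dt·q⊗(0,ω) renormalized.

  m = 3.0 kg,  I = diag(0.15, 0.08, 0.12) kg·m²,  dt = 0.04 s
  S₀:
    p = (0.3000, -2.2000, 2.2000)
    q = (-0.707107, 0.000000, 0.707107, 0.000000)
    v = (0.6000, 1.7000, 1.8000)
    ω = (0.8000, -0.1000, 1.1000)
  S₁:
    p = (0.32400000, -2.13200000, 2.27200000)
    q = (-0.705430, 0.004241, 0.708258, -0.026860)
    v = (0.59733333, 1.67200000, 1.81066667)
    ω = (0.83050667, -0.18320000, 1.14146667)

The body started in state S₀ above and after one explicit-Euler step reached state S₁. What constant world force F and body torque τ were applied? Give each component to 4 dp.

F = (-0.2000, -2.1000, 0.8000)
τ = (0.1100, -0.1400, 0.1300)

ω₁ − ω₀ = (0.03050667, -0.08320000, 0.04146667)
I·α + gyro = (0.1100, -0.1400, 0.1300)
Δv = v₁−v₀ = (-0.00266667, -0.02800000, 0.01066667)
applied force F = (-0.2000, -2.1000, 0.8000)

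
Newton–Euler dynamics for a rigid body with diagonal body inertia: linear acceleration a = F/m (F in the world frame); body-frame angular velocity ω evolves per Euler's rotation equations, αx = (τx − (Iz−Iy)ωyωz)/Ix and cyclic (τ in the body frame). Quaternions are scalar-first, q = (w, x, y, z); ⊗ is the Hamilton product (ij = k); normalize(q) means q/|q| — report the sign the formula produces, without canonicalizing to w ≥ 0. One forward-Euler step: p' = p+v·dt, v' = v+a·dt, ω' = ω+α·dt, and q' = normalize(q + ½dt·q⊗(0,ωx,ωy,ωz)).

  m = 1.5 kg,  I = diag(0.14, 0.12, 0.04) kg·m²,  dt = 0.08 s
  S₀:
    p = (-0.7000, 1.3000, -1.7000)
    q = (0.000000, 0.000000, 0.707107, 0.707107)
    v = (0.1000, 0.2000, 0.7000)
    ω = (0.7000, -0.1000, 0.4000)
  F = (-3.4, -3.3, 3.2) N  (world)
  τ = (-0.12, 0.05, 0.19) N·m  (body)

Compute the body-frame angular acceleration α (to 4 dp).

ω×(Iω) gyroscopic = (0.0032, 0.0280, 0.0014)
α = I⁻¹(τ − ω×Iω) = (-0.8800, 0.1833, 4.7150)

α = (-0.8800, 0.1833, 4.7150)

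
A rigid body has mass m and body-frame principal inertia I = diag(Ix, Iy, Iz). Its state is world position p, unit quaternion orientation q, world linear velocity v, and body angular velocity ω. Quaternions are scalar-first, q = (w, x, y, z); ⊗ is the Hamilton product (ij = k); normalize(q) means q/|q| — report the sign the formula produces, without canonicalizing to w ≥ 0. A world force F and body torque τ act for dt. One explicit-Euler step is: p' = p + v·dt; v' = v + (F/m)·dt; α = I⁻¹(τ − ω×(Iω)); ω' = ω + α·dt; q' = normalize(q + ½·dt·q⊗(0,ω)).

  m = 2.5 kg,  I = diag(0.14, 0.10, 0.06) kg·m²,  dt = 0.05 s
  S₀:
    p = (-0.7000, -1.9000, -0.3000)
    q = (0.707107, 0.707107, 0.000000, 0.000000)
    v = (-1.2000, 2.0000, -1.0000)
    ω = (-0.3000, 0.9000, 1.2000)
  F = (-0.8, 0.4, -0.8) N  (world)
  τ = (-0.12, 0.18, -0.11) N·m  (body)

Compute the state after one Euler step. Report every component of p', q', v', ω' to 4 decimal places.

(τ − ω×Iω)/I = (-0.5486, 2.0880, -2.0133)
ω + α·dt = (-0.3274, 1.0044, 1.0993)
Hamilton product q⊗(0,ω) = (0.2121321, -0.2121321, -0.2121321, 1.4849247)
q + ½dt·q⊗(0,ω), renormalized = (0.7119, 0.7013, -0.0053, 0.0371)
linear accel F/m = (-0.3200, 0.1600, -0.3200)
new position p' = (-0.7600, -1.8000, -0.3500)
v + (F/m)dt = (-1.2160, 2.0080, -1.0160)

p' = (-0.7600, -1.8000, -0.3500)
q' = (0.7119, 0.7013, -0.0053, 0.0371)
v' = (-1.2160, 2.0080, -1.0160)
ω' = (-0.3274, 1.0044, 1.0993)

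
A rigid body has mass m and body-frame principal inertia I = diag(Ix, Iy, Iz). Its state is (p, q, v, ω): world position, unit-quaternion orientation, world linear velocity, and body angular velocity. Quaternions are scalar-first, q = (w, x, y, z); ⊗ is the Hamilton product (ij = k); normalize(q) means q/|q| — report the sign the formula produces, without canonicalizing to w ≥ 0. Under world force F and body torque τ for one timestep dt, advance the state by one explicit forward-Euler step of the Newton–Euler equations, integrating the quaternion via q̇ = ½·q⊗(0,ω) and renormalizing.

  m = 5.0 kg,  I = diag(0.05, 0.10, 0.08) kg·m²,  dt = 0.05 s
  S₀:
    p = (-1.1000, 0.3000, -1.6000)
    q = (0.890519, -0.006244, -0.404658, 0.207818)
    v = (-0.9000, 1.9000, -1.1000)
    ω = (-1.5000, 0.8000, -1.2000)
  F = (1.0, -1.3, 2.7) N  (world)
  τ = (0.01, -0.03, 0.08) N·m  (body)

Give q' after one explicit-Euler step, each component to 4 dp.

q' = (0.9034, -0.0316, -0.3943, 0.1656)

2q̇ = q⊗(0,ω) = (0.5637420, -1.0164433, 0.3931954, -1.6806050)
q + ½dt·q⊗(0,ω), renormalized = (0.9034, -0.0316, -0.3943, 0.1656)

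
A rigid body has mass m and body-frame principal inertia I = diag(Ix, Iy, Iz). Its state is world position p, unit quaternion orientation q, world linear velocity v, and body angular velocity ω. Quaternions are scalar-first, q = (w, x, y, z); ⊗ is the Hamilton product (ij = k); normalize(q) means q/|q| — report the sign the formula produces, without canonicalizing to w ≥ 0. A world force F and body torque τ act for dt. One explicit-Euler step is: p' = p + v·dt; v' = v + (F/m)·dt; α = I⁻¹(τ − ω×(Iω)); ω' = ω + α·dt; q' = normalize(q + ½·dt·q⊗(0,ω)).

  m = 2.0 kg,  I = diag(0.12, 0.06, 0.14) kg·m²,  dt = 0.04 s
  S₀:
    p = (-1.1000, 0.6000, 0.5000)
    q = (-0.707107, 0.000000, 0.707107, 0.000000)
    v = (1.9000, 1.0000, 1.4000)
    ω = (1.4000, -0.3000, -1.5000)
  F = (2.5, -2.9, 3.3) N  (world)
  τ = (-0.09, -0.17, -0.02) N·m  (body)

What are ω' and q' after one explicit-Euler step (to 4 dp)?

gyro term ω×Iω = (0.0360, 0.0420, 0.0252)
(τ − ω×Iω)/I = (-1.0500, -3.5333, -0.3229)
new body rate ω' = (1.3580, -0.4413, -1.5129)
2q̇ = q⊗(0,ω) = (0.2121321, -2.0506103, 0.2121321, 0.0707107)
updated quaternion q' = (-0.7023, -0.0410, 0.7107, 0.0014)

ω' = (1.3580, -0.4413, -1.5129)
q' = (-0.7023, -0.0410, 0.7107, 0.0014)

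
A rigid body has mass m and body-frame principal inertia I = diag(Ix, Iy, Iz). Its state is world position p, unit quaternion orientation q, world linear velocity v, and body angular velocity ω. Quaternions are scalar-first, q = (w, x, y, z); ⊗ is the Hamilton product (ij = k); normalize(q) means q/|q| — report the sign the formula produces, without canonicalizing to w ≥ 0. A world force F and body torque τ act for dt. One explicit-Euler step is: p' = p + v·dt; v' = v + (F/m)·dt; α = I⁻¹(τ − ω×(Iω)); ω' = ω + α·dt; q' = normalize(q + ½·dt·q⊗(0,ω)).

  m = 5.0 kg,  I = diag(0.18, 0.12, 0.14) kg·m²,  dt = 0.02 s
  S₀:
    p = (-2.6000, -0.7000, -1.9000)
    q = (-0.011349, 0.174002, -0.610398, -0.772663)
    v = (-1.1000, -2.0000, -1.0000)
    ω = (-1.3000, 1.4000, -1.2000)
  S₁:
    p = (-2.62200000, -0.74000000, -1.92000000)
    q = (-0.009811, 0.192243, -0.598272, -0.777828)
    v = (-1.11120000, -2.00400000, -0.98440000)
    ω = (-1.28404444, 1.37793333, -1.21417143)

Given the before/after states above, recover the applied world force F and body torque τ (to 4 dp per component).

ω₁ − ω₀ = (0.01595556, -0.02206667, -0.01417143)
τ = I·(Δω/dt) + ω₀×(Iω₀) = (0.1100, -0.0700, 0.0100)
Δv = v₁−v₀ = (-0.01120000, -0.00400000, 0.01560000)
m·(v₁−v₀)/dt = (-2.8000, -1.0000, 3.9000)

F = (-2.8000, -1.0000, 3.9000)
τ = (0.1100, -0.0700, 0.0100)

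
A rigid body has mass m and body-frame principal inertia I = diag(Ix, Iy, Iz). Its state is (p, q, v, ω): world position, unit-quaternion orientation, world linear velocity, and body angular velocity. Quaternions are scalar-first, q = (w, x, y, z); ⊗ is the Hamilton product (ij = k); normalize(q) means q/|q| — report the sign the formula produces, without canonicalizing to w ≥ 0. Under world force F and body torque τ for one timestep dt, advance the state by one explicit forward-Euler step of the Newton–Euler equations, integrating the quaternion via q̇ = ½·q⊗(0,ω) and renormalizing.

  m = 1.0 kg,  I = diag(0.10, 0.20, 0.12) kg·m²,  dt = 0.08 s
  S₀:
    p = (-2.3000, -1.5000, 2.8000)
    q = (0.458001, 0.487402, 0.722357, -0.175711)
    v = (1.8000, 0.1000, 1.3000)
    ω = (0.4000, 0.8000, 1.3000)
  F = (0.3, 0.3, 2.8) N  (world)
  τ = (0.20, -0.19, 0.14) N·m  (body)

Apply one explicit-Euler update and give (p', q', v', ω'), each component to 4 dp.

p' = (-2.1560, -1.4920, 2.9040)
q' = (0.4354, 0.5368, 0.7074, -0.1476)
v' = (1.8240, 0.1240, 1.5240)
ω' = (0.6266, 0.7282, 1.3720)

angular accel α = (2.8320, -0.8980, 0.9000)
ω + α·dt = (0.6266, 0.7282, 1.3720)
q⊗(0,ω) = (-0.5444221, 1.2628333, -0.3375062, 0.6963801)
updated quaternion q' = (0.4354, 0.5368, 0.7074, -0.1476)
a = F/m = (0.3000, 0.3000, 2.8000)
p + v·dt = (-2.1560, -1.4920, 2.9040)
new velocity v' = (1.8240, 0.1240, 1.5240)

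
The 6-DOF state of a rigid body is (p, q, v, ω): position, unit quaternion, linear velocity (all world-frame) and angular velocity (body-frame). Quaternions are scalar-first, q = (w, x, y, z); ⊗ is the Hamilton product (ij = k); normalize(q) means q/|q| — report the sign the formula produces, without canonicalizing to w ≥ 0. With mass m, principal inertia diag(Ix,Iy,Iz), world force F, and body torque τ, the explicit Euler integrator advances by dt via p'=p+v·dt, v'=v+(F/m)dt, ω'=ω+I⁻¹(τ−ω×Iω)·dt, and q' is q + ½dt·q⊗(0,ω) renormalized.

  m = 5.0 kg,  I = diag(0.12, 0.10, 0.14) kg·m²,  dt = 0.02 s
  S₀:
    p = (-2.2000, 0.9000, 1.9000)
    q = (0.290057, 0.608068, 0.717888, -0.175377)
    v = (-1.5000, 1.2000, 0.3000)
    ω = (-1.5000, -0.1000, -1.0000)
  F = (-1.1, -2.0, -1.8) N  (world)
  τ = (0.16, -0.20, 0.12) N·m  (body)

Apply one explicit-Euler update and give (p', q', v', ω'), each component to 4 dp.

p + v·dt = (-2.2300, 0.9240, 1.9060)
v' = v + a·dt = (-1.5044, 1.1920, 0.2928)
precession coupling ω×(Iω) = (0.0040, -0.0300, -0.0030)
α = I⁻¹(τ − ω×Iω) = (1.3000, -1.7000, 0.8786)
ω' = ω + α·dt = (-1.4740, -0.1340, -0.9824)
q⊗(0,ω) = (0.8085138, -1.1705112, 0.8421278, 0.7259682)
q' = normalize(q + ½dt·q⊗(0,ω)) = (0.2981, 0.5963, 0.7262, -0.1681)

p' = (-2.2300, 0.9240, 1.9060)
q' = (0.2981, 0.5963, 0.7262, -0.1681)
v' = (-1.5044, 1.1920, 0.2928)
ω' = (-1.4740, -0.1340, -0.9824)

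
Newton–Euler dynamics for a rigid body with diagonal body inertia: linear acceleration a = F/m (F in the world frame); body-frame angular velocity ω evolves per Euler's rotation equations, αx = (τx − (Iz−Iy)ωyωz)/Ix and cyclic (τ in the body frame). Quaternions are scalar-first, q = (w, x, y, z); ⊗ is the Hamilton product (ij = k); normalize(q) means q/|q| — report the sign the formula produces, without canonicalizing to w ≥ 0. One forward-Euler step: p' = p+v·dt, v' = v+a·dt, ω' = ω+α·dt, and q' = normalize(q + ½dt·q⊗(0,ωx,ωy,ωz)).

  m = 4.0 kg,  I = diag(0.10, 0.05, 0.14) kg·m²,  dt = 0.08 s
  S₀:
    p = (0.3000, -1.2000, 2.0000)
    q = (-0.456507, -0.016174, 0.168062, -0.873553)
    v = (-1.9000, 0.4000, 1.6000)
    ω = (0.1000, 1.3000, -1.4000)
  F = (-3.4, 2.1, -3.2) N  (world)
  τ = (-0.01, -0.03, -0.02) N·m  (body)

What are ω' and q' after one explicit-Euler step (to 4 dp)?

ω' = (0.2230, 1.2430, -1.4077)
q' = (-0.5126, 0.0180, 0.1395, -0.8470)

gyro term ω×Iω = (-0.1638, 0.0056, -0.0065)
(τ − ω×Iω)/I = (1.5380, -0.7120, -0.0964)
ω + α·dt = (0.2230, 1.2430, -1.4077)
Hamilton product q⊗(0,ω) = (-1.4398374, 0.8546814, -0.7034580, 0.6012774)
updated quaternion q' = (-0.5126, 0.0180, 0.1395, -0.8470)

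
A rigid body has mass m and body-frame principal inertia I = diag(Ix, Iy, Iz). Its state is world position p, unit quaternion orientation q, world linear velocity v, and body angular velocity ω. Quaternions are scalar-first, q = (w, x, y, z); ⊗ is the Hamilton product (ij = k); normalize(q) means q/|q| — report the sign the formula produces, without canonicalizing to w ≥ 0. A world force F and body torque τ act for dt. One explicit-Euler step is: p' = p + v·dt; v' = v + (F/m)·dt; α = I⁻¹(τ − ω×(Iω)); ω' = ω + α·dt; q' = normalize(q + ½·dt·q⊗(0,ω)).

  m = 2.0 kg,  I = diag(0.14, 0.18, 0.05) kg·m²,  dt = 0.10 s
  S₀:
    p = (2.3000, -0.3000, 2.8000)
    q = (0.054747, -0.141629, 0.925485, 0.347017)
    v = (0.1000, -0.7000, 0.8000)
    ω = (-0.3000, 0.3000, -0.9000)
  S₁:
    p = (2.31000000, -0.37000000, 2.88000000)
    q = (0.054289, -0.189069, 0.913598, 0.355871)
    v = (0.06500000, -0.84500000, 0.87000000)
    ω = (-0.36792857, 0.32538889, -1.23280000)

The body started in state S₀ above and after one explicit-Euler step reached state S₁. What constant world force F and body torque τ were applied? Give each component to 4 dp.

F = (-0.7000, -2.9000, 1.4000)
τ = (-0.0600, 0.0700, -0.1700)

rate change Δω = (-0.06792857, 0.02538889, -0.33280000)
ω₀×(Iω₀) = (0.0351, 0.0243, -0.0036)
τ = I·(Δω/dt) + ω₀×(Iω₀) = (-0.0600, 0.0700, -0.1700)
Δv = v₁−v₀ = (-0.03500000, -0.14500000, 0.07000000)
m·(v₁−v₀)/dt = (-0.7000, -2.9000, 1.4000)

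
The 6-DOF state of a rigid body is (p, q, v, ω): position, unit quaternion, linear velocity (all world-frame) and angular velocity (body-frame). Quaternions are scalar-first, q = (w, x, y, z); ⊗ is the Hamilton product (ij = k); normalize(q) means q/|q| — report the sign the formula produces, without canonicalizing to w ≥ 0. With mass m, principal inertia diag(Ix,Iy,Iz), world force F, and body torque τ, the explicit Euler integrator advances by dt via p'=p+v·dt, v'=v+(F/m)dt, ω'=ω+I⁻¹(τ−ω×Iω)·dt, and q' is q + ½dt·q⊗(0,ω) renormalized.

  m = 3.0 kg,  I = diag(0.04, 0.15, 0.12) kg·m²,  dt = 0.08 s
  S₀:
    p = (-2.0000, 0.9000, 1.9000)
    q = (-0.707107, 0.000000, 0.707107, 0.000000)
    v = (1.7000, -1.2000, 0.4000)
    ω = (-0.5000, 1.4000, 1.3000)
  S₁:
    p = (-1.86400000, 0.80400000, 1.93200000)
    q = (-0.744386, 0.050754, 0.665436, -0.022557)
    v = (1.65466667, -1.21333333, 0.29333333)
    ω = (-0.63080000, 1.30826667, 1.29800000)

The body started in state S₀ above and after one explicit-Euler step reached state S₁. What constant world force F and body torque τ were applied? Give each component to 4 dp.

F = (-1.7000, -0.5000, -4.0000)
τ = (-0.1200, -0.1200, -0.0800)

Δv = v₁−v₀ = (-0.04533333, -0.01333333, -0.10666667)
applied force F = (-1.7000, -0.5000, -4.0000)
rate change Δω = (-0.13080000, -0.09173333, -0.00200000)
applied torque τ = (-0.1200, -0.1200, -0.0800)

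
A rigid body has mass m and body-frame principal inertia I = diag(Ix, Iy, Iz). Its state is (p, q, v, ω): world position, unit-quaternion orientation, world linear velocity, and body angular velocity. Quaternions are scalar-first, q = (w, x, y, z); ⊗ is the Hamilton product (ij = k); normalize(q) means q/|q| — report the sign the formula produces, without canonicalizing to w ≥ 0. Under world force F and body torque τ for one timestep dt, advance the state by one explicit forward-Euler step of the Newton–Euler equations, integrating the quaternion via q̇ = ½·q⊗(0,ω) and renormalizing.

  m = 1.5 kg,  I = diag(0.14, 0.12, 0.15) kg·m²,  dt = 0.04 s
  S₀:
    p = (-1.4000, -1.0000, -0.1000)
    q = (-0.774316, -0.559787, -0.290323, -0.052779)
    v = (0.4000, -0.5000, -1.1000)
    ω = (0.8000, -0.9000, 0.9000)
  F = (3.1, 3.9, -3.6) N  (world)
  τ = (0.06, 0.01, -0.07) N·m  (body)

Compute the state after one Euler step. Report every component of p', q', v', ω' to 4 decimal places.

a = F/m = (2.0667, 2.6000, -2.4000)
p' = p + v·dt = (-1.3840, -1.0200, -0.1440)
v + (F/m)dt = (0.4827, -0.3960, -1.1960)
gyro term ω×Iω = (-0.0243, -0.0072, 0.0144)
(τ − ω×Iω)/I = (0.6021, 0.1433, -0.5627)
new body rate ω' = (0.8241, -0.8943, 0.8775)
Hamilton product q⊗(0,ω) = (0.2340400, -0.9282446, 1.1584695, 0.0391823)
q + ½dt·q⊗(0,ω), renormalized = (-0.7693, -0.5781, -0.2670, -0.0520)

p' = (-1.3840, -1.0200, -0.1440)
q' = (-0.7693, -0.5781, -0.2670, -0.0520)
v' = (0.4827, -0.3960, -1.1960)
ω' = (0.8241, -0.8943, 0.8775)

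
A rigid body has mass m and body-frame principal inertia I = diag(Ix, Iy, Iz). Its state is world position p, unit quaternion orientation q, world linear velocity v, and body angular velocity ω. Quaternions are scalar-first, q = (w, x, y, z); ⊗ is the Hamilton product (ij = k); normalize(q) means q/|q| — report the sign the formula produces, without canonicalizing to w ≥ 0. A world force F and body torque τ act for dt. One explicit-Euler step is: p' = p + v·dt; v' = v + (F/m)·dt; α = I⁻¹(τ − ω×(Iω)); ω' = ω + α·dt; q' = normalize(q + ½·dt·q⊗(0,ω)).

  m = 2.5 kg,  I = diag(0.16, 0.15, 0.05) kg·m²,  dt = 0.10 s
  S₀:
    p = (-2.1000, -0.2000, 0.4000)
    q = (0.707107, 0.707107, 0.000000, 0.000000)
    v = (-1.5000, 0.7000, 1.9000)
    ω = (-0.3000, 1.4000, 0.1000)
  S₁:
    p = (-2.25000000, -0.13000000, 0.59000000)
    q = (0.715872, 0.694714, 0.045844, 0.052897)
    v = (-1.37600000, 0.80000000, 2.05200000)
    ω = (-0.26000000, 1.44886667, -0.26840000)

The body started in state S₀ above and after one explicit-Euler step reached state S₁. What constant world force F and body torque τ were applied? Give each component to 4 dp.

F = (3.1000, 2.5000, 3.8000)
τ = (0.0500, 0.0700, -0.1800)

velocity change Δv = (0.12400000, 0.10000000, 0.15200000)
applied force F = (3.1000, 2.5000, 3.8000)
rate change Δω = (0.04000000, 0.04886667, -0.36840000)
ω₀×(Iω₀) = (-0.0140, -0.0033, 0.0042)
applied torque τ = (0.0500, 0.0700, -0.1800)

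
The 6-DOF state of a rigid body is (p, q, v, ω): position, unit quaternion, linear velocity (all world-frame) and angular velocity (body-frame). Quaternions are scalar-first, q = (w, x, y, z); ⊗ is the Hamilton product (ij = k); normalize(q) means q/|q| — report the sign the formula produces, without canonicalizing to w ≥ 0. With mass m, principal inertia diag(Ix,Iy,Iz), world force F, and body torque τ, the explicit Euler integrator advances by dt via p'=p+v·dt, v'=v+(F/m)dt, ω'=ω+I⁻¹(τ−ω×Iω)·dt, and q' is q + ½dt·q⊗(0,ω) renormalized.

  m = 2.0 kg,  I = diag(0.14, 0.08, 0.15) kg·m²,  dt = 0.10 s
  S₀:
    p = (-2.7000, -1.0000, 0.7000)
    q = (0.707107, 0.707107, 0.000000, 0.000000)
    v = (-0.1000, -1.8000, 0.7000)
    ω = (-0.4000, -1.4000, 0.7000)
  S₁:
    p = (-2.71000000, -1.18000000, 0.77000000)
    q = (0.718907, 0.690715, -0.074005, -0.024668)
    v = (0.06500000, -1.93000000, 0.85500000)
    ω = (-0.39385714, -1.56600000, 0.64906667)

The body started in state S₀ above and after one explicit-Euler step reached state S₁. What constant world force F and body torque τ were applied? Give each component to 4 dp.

F = (3.3000, -2.6000, 3.1000)
τ = (-0.0600, -0.1300, -0.1100)

ω₁ − ω₀ = (0.00614286, -0.16600000, -0.05093333)
gyro term ω₀×Iω₀ = (-0.0686, 0.0028, -0.0336)
applied torque τ = (-0.0600, -0.1300, -0.1100)
velocity change Δv = (0.16500000, -0.13000000, 0.15500000)
m·(v₁−v₀)/dt = (3.3000, -2.6000, 3.1000)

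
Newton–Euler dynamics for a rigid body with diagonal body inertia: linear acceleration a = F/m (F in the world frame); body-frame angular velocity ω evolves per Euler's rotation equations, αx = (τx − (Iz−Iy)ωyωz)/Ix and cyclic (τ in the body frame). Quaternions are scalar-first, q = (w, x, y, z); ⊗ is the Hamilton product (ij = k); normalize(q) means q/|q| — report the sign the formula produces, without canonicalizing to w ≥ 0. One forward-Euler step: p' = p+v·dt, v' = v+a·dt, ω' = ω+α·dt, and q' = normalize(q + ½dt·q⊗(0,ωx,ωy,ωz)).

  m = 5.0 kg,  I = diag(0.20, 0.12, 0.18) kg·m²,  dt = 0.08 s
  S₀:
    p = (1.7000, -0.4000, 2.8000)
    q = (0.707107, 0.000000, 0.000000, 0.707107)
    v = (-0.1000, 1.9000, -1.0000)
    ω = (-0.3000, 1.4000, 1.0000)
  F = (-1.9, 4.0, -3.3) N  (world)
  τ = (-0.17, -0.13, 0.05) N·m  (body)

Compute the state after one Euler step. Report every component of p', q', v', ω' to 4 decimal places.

p' = (1.6920, -0.2480, 2.7200)
q' = (0.6772, -0.0480, 0.0310, 0.7336)
v' = (-0.1304, 1.9640, -1.0528)
ω' = (-0.4016, 1.3173, 1.0073)

a = F/m = (-0.3800, 0.8000, -0.6600)
new position p' = (1.6920, -0.2480, 2.7200)
v + (F/m)dt = (-0.1304, 1.9640, -1.0528)
angular accel α = (-1.2700, -1.0333, 0.0911)
ω + α·dt = (-0.4016, 1.3173, 1.0073)
2q̇ = q⊗(0,ω) = (-0.7071070, -1.2020819, 0.7778177, 0.7071070)
q' = normalize(q + ½dt·q⊗(0,ω)) = (0.6772, -0.0480, 0.0310, 0.7336)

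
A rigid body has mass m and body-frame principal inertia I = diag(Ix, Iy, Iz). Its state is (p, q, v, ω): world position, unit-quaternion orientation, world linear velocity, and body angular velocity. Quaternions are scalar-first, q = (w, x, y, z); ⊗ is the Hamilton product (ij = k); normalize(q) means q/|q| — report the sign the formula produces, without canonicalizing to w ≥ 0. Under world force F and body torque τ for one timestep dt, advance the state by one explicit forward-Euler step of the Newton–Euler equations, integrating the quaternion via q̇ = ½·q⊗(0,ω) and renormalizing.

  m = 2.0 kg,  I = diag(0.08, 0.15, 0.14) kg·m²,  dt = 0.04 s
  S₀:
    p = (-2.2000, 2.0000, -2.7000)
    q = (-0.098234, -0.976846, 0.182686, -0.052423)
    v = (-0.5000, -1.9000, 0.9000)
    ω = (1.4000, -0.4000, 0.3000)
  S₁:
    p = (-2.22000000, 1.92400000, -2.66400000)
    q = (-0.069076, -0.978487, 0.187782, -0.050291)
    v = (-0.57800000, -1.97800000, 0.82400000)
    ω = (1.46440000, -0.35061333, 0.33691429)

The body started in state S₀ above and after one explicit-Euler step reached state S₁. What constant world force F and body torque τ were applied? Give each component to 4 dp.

F = (-3.9000, -3.9000, -3.8000)
τ = (0.1300, 0.1600, 0.0900)

Δω = ω₁−ω₀ = (0.06440000, 0.04938667, 0.03691429)
precession coupling = (0.0012, -0.0252, -0.0392)
applied torque τ = (0.1300, 0.1600, 0.0900)
v₁ − v₀ = (-0.07800000, -0.07800000, -0.07600000)
F = m·Δv/dt = (-3.9000, -3.9000, -3.8000)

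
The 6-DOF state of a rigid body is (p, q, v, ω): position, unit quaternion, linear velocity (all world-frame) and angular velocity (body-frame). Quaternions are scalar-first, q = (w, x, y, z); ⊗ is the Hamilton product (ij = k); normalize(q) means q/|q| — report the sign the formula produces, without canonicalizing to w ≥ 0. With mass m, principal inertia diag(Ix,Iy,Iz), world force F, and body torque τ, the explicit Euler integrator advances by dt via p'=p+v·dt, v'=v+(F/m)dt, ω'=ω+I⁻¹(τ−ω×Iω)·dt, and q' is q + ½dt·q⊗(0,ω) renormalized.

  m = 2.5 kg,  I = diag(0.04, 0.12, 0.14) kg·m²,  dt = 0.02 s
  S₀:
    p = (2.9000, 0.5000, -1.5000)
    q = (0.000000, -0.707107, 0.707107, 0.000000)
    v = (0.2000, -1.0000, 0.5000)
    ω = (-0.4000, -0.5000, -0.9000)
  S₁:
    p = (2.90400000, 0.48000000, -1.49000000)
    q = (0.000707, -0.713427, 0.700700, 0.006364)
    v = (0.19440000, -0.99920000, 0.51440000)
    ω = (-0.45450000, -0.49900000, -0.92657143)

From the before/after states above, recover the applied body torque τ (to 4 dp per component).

τ = (-0.1000, -0.0300, -0.1700)

rate change Δω = (-0.05450000, 0.00100000, -0.02657143)
precession coupling = (0.0090, -0.0360, 0.0160)
applied torque τ = (-0.1000, -0.0300, -0.1700)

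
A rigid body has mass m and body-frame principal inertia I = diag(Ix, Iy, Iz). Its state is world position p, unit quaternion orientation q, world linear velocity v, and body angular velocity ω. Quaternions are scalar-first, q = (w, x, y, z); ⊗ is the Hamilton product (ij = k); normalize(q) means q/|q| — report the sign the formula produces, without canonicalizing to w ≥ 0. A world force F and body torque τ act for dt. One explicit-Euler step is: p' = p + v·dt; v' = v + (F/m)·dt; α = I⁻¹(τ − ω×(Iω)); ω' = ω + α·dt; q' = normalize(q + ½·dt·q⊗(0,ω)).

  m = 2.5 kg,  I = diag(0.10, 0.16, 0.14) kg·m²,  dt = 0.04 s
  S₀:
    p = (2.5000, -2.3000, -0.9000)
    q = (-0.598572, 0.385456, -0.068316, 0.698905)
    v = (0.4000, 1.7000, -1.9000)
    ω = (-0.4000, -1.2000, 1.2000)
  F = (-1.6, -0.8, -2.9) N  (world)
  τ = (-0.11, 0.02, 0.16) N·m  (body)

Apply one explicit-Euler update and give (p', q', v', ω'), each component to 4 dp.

new position p' = (2.5160, -2.2320, -0.9760)
v + (F/m)dt = (0.3744, 1.6872, -1.9464)
(τ − ω×Iω)/I = (-1.3880, 0.0050, 0.9371)
new body rate ω' = (-0.4555, -1.1998, 1.2375)
q⊗(0,ω) = (-0.7664828, 0.9961356, -0.0238228, -1.2081600)
q + ½dt·q⊗(0,ω), renormalized = (-0.6135, 0.4051, -0.0688, 0.6743)

p' = (2.5160, -2.2320, -0.9760)
q' = (-0.6135, 0.4051, -0.0688, 0.6743)
v' = (0.3744, 1.6872, -1.9464)
ω' = (-0.4555, -1.1998, 1.2375)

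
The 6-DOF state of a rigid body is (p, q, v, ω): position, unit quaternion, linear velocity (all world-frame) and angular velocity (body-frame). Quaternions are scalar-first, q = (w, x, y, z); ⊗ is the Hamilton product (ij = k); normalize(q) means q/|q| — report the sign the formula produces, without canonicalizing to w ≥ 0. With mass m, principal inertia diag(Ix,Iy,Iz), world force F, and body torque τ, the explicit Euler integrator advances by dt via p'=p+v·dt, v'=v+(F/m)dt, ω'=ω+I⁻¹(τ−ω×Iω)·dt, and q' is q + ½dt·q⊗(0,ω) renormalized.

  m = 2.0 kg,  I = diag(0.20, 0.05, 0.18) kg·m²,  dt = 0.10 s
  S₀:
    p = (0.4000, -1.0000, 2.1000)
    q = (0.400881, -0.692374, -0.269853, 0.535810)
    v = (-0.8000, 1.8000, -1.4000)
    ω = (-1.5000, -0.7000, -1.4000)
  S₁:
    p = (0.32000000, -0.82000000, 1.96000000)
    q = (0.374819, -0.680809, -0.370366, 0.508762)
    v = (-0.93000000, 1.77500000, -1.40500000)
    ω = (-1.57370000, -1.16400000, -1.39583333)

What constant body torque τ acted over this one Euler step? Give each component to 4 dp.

τ = (-0.0200, -0.1900, -0.1500)

rate change Δω = (-0.07370000, -0.46400000, 0.00416667)
gyro term ω₀×Iω₀ = (0.1274, 0.0420, -0.1575)
τ = I·(Δω/dt) + ω₀×(Iω₀) = (-0.0200, -0.1900, -0.1500)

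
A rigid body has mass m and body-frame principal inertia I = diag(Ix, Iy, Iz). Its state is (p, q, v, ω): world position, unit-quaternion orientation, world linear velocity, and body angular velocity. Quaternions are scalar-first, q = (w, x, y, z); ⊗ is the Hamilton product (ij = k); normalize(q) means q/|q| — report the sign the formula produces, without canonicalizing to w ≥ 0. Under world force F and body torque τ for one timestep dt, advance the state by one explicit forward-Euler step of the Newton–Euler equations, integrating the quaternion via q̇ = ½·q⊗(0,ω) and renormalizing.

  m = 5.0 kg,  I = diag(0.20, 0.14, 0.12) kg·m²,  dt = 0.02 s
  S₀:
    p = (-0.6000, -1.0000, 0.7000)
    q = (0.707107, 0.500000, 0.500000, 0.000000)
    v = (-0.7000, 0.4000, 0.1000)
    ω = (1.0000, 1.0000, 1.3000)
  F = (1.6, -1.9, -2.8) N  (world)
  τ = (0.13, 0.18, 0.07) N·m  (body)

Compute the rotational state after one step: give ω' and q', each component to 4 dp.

ω' = (1.0156, 1.0109, 1.3217)
q' = (0.6970, 0.5135, 0.5005, 0.0092)

(τ − ω×Iω)/I = (0.7800, 0.5429, 1.0833)
ω + α·dt = (1.0156, 1.0109, 1.3217)
2q̇ = q⊗(0,ω) = (-1.0000000, 1.3571070, 0.0571070, 0.9192391)
q + ½dt·q⊗(0,ω), renormalized = (0.6970, 0.5135, 0.5005, 0.0092)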